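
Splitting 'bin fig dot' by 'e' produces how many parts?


Splitting by 'e' breaks the string at each occurrence of the separator.
Text: 'bin fig dot'
Parts after split:
  Part 1: 'bin fig dot'
Total parts: 1

1


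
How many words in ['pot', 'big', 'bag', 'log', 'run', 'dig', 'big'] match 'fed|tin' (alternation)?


Alternation 'fed|tin' matches either 'fed' or 'tin'.
Checking each word:
  'pot' -> no
  'big' -> no
  'bag' -> no
  'log' -> no
  'run' -> no
  'dig' -> no
  'big' -> no
Matches: []
Count: 0

0


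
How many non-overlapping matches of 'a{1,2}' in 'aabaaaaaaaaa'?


Pattern 'a{1,2}' matches between 1 and 2 consecutive a's (greedy).
String: 'aabaaaaaaaaa'
Finding runs of a's and applying greedy matching:
  Run at pos 0: 'aa' (length 2)
  Run at pos 3: 'aaaaaaaaa' (length 9)
Matches: ['aa', 'aa', 'aa', 'aa', 'aa', 'a']
Count: 6

6


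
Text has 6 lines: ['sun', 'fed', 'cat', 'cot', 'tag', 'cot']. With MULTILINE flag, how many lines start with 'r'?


With MULTILINE flag, ^ matches the start of each line.
Lines: ['sun', 'fed', 'cat', 'cot', 'tag', 'cot']
Checking which lines start with 'r':
  Line 1: 'sun' -> no
  Line 2: 'fed' -> no
  Line 3: 'cat' -> no
  Line 4: 'cot' -> no
  Line 5: 'tag' -> no
  Line 6: 'cot' -> no
Matching lines: []
Count: 0

0


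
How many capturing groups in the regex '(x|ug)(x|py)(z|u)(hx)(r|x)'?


To count capturing groups, count each '(' that starts a group.
Pattern: '(x|ug)(x|py)(z|u)(hx)(r|x)'
Walking through the pattern:
  Position 0: '(' -> group #1
  Position 6: '(' -> group #2
  Position 12: '(' -> group #3
  Position 17: '(' -> group #4
  Position 21: '(' -> group #5
Total capturing groups: 5

5


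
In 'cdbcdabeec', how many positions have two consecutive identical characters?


Looking for consecutive identical characters in 'cdbcdabeec':
  pos 0-1: 'c' vs 'd' -> different
  pos 1-2: 'd' vs 'b' -> different
  pos 2-3: 'b' vs 'c' -> different
  pos 3-4: 'c' vs 'd' -> different
  pos 4-5: 'd' vs 'a' -> different
  pos 5-6: 'a' vs 'b' -> different
  pos 6-7: 'b' vs 'e' -> different
  pos 7-8: 'e' vs 'e' -> MATCH ('ee')
  pos 8-9: 'e' vs 'c' -> different
Consecutive identical pairs: ['ee']
Count: 1

1


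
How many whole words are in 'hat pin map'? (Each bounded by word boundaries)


Word boundaries (\b) mark the start/end of each word.
Text: 'hat pin map'
Splitting by whitespace:
  Word 1: 'hat'
  Word 2: 'pin'
  Word 3: 'map'
Total whole words: 3

3


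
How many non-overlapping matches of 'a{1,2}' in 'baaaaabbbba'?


Pattern 'a{1,2}' matches between 1 and 2 consecutive a's (greedy).
String: 'baaaaabbbba'
Finding runs of a's and applying greedy matching:
  Run at pos 1: 'aaaaa' (length 5)
  Run at pos 10: 'a' (length 1)
Matches: ['aa', 'aa', 'a', 'a']
Count: 4

4


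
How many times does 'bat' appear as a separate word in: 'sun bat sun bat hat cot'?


Scanning each word for exact match 'bat':
  Word 1: 'sun' -> no
  Word 2: 'bat' -> MATCH
  Word 3: 'sun' -> no
  Word 4: 'bat' -> MATCH
  Word 5: 'hat' -> no
  Word 6: 'cot' -> no
Total matches: 2

2


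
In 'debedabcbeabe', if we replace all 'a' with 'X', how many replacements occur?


re.sub('a', 'X', text) replaces every occurrence of 'a' with 'X'.
Text: 'debedabcbeabe'
Scanning for 'a':
  pos 5: 'a' -> replacement #1
  pos 10: 'a' -> replacement #2
Total replacements: 2

2


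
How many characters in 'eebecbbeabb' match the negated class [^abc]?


Negated class [^abc] matches any char NOT in {a, b, c}
Scanning 'eebecbbeabb':
  pos 0: 'e' -> MATCH
  pos 1: 'e' -> MATCH
  pos 2: 'b' -> no (excluded)
  pos 3: 'e' -> MATCH
  pos 4: 'c' -> no (excluded)
  pos 5: 'b' -> no (excluded)
  pos 6: 'b' -> no (excluded)
  pos 7: 'e' -> MATCH
  pos 8: 'a' -> no (excluded)
  pos 9: 'b' -> no (excluded)
  pos 10: 'b' -> no (excluded)
Total matches: 4

4


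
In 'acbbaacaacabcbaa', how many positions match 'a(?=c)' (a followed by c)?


Lookahead 'a(?=c)' matches 'a' only when followed by 'c'.
String: 'acbbaacaacabcbaa'
Checking each position where char is 'a':
  pos 0: 'a' -> MATCH (next='c')
  pos 4: 'a' -> no (next='a')
  pos 5: 'a' -> MATCH (next='c')
  pos 7: 'a' -> no (next='a')
  pos 8: 'a' -> MATCH (next='c')
  pos 10: 'a' -> no (next='b')
  pos 14: 'a' -> no (next='a')
Matching positions: [0, 5, 8]
Count: 3

3


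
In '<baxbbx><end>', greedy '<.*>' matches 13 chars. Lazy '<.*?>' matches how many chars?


Greedy '<.*>' tries to match as MUCH as possible.
Lazy '<.*?>' tries to match as LITTLE as possible.

String: '<baxbbx><end>'
Greedy '<.*>' starts at first '<' and extends to the LAST '>': '<baxbbx><end>' (13 chars)
Lazy '<.*?>' starts at first '<' and stops at the FIRST '>': '<baxbbx>' (8 chars)

8


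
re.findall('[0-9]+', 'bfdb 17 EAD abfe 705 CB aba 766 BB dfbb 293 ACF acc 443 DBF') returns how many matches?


Pattern '[0-9]+' finds one or more digits.
Text: 'bfdb 17 EAD abfe 705 CB aba 766 BB dfbb 293 ACF acc 443 DBF'
Scanning for matches:
  Match 1: '17'
  Match 2: '705'
  Match 3: '766'
  Match 4: '293'
  Match 5: '443'
Total matches: 5

5


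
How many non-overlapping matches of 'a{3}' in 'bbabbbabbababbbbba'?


Pattern 'a{3}' matches exactly 3 consecutive a's (greedy, non-overlapping).
String: 'bbabbbabbababbbbba'
Scanning for runs of a's:
  Run at pos 2: 'a' (length 1) -> 0 match(es)
  Run at pos 6: 'a' (length 1) -> 0 match(es)
  Run at pos 9: 'a' (length 1) -> 0 match(es)
  Run at pos 11: 'a' (length 1) -> 0 match(es)
  Run at pos 17: 'a' (length 1) -> 0 match(es)
Matches found: []
Total: 0

0


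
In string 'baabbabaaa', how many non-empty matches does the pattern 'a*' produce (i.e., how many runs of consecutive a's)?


Pattern 'a*' matches zero or more a's. We want non-empty runs of consecutive a's.
String: 'baabbabaaa'
Walking through the string to find runs of a's:
  Run 1: positions 1-2 -> 'aa'
  Run 2: positions 5-5 -> 'a'
  Run 3: positions 7-9 -> 'aaa'
Non-empty runs found: ['aa', 'a', 'aaa']
Count: 3

3


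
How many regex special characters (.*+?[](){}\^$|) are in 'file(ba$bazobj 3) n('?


Regex special characters are: . * + ? [ ] ( ) { } \ ^ $ |
Scanning 'file(ba$bazobj 3) n(':
  pos 4: '(' -> SPECIAL
  pos 7: '$' -> SPECIAL
  pos 16: ')' -> SPECIAL
  pos 19: '(' -> SPECIAL
Special chars found: ['(', '$', ')', '(']
Total: 4

4


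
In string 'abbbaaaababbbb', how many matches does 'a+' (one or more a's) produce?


Pattern 'a+' matches one or more consecutive a's.
String: 'abbbaaaababbbb'
Scanning for runs of a:
  Match 1: 'a' (length 1)
  Match 2: 'aaaa' (length 4)
  Match 3: 'a' (length 1)
Total matches: 3

3


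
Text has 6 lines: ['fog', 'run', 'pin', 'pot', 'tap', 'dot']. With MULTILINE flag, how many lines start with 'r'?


With MULTILINE flag, ^ matches the start of each line.
Lines: ['fog', 'run', 'pin', 'pot', 'tap', 'dot']
Checking which lines start with 'r':
  Line 1: 'fog' -> no
  Line 2: 'run' -> MATCH
  Line 3: 'pin' -> no
  Line 4: 'pot' -> no
  Line 5: 'tap' -> no
  Line 6: 'dot' -> no
Matching lines: ['run']
Count: 1

1


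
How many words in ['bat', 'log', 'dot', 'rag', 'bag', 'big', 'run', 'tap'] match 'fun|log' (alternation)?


Alternation 'fun|log' matches either 'fun' or 'log'.
Checking each word:
  'bat' -> no
  'log' -> MATCH
  'dot' -> no
  'rag' -> no
  'bag' -> no
  'big' -> no
  'run' -> no
  'tap' -> no
Matches: ['log']
Count: 1

1


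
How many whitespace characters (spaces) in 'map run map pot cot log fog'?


\s matches whitespace characters (spaces, tabs, etc.).
Text: 'map run map pot cot log fog'
This text has 7 words separated by spaces.
Number of spaces = number of words - 1 = 7 - 1 = 6

6


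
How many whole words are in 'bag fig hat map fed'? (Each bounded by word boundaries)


Word boundaries (\b) mark the start/end of each word.
Text: 'bag fig hat map fed'
Splitting by whitespace:
  Word 1: 'bag'
  Word 2: 'fig'
  Word 3: 'hat'
  Word 4: 'map'
  Word 5: 'fed'
Total whole words: 5

5


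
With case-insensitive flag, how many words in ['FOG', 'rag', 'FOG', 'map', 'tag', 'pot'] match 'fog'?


Case-insensitive matching: compare each word's lowercase form to 'fog'.
  'FOG' -> lower='fog' -> MATCH
  'rag' -> lower='rag' -> no
  'FOG' -> lower='fog' -> MATCH
  'map' -> lower='map' -> no
  'tag' -> lower='tag' -> no
  'pot' -> lower='pot' -> no
Matches: ['FOG', 'FOG']
Count: 2

2


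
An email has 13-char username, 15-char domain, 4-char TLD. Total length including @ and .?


An email address has format: username@domain.tld
Username length: 13
'@' character: 1
Domain length: 15
'.' character: 1
TLD length: 4
Total = 13 + 1 + 15 + 1 + 4 = 34

34


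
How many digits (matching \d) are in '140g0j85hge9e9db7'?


\d matches any digit 0-9.
Scanning '140g0j85hge9e9db7':
  pos 0: '1' -> DIGIT
  pos 1: '4' -> DIGIT
  pos 2: '0' -> DIGIT
  pos 4: '0' -> DIGIT
  pos 6: '8' -> DIGIT
  pos 7: '5' -> DIGIT
  pos 11: '9' -> DIGIT
  pos 13: '9' -> DIGIT
  pos 16: '7' -> DIGIT
Digits found: ['1', '4', '0', '0', '8', '5', '9', '9', '7']
Total: 9

9


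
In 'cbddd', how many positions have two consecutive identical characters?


Looking for consecutive identical characters in 'cbddd':
  pos 0-1: 'c' vs 'b' -> different
  pos 1-2: 'b' vs 'd' -> different
  pos 2-3: 'd' vs 'd' -> MATCH ('dd')
  pos 3-4: 'd' vs 'd' -> MATCH ('dd')
Consecutive identical pairs: ['dd', 'dd']
Count: 2

2


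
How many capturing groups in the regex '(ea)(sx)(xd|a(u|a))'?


To count capturing groups, count each '(' that starts a group.
Pattern: '(ea)(sx)(xd|a(u|a))'
Walking through the pattern:
  Position 0: '(' -> group #1
  Position 4: '(' -> group #2
  Position 8: '(' -> group #3
  Position 13: '(' -> group #4
Total capturing groups: 4

4


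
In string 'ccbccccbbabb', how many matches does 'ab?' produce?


Pattern 'ab?' matches 'a' optionally followed by 'b'.
String: 'ccbccccbbabb'
Scanning left to right for 'a' then checking next char:
  Match 1: 'ab' (a followed by b)
Total matches: 1

1


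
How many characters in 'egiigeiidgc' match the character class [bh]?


Character class [bh] matches any of: {b, h}
Scanning string 'egiigeiidgc' character by character:
  pos 0: 'e' -> no
  pos 1: 'g' -> no
  pos 2: 'i' -> no
  pos 3: 'i' -> no
  pos 4: 'g' -> no
  pos 5: 'e' -> no
  pos 6: 'i' -> no
  pos 7: 'i' -> no
  pos 8: 'd' -> no
  pos 9: 'g' -> no
  pos 10: 'c' -> no
Total matches: 0

0


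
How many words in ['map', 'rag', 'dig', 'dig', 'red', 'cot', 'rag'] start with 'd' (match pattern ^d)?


Pattern ^d anchors to start of word. Check which words begin with 'd':
  'map' -> no
  'rag' -> no
  'dig' -> MATCH (starts with 'd')
  'dig' -> MATCH (starts with 'd')
  'red' -> no
  'cot' -> no
  'rag' -> no
Matching words: ['dig', 'dig']
Count: 2

2


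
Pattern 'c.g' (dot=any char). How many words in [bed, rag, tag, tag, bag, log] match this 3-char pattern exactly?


Pattern 'c.g' means: starts with 'c', any single char, ends with 'g'.
Checking each word (must be exactly 3 chars):
  'bed' (len=3): no
  'rag' (len=3): no
  'tag' (len=3): no
  'tag' (len=3): no
  'bag' (len=3): no
  'log' (len=3): no
Matching words: []
Total: 0

0


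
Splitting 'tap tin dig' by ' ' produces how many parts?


Splitting by ' ' breaks the string at each occurrence of the separator.
Text: 'tap tin dig'
Parts after split:
  Part 1: 'tap'
  Part 2: 'tin'
  Part 3: 'dig'
Total parts: 3

3


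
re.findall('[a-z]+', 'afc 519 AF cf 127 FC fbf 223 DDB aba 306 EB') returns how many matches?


Pattern '[a-z]+' finds one or more lowercase letters.
Text: 'afc 519 AF cf 127 FC fbf 223 DDB aba 306 EB'
Scanning for matches:
  Match 1: 'afc'
  Match 2: 'cf'
  Match 3: 'fbf'
  Match 4: 'aba'
Total matches: 4

4


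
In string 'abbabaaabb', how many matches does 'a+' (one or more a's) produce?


Pattern 'a+' matches one or more consecutive a's.
String: 'abbabaaabb'
Scanning for runs of a:
  Match 1: 'a' (length 1)
  Match 2: 'a' (length 1)
  Match 3: 'aaa' (length 3)
Total matches: 3

3


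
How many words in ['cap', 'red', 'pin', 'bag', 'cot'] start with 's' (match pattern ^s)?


Pattern ^s anchors to start of word. Check which words begin with 's':
  'cap' -> no
  'red' -> no
  'pin' -> no
  'bag' -> no
  'cot' -> no
Matching words: []
Count: 0

0


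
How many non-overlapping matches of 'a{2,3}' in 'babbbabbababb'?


Pattern 'a{2,3}' matches between 2 and 3 consecutive a's (greedy).
String: 'babbbabbababb'
Finding runs of a's and applying greedy matching:
  Run at pos 1: 'a' (length 1)
  Run at pos 5: 'a' (length 1)
  Run at pos 8: 'a' (length 1)
  Run at pos 10: 'a' (length 1)
Matches: []
Count: 0

0


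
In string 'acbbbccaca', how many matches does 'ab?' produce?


Pattern 'ab?' matches 'a' optionally followed by 'b'.
String: 'acbbbccaca'
Scanning left to right for 'a' then checking next char:
  Match 1: 'a' (a not followed by b)
  Match 2: 'a' (a not followed by b)
  Match 3: 'a' (a not followed by b)
Total matches: 3

3


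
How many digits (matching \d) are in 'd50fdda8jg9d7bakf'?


\d matches any digit 0-9.
Scanning 'd50fdda8jg9d7bakf':
  pos 1: '5' -> DIGIT
  pos 2: '0' -> DIGIT
  pos 7: '8' -> DIGIT
  pos 10: '9' -> DIGIT
  pos 12: '7' -> DIGIT
Digits found: ['5', '0', '8', '9', '7']
Total: 5

5


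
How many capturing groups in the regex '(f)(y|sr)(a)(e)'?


To count capturing groups, count each '(' that starts a group.
Pattern: '(f)(y|sr)(a)(e)'
Walking through the pattern:
  Position 0: '(' -> group #1
  Position 3: '(' -> group #2
  Position 9: '(' -> group #3
  Position 12: '(' -> group #4
Total capturing groups: 4

4


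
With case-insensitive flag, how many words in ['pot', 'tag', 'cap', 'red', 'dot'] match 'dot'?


Case-insensitive matching: compare each word's lowercase form to 'dot'.
  'pot' -> lower='pot' -> no
  'tag' -> lower='tag' -> no
  'cap' -> lower='cap' -> no
  'red' -> lower='red' -> no
  'dot' -> lower='dot' -> MATCH
Matches: ['dot']
Count: 1

1


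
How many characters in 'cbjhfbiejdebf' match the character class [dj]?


Character class [dj] matches any of: {d, j}
Scanning string 'cbjhfbiejdebf' character by character:
  pos 0: 'c' -> no
  pos 1: 'b' -> no
  pos 2: 'j' -> MATCH
  pos 3: 'h' -> no
  pos 4: 'f' -> no
  pos 5: 'b' -> no
  pos 6: 'i' -> no
  pos 7: 'e' -> no
  pos 8: 'j' -> MATCH
  pos 9: 'd' -> MATCH
  pos 10: 'e' -> no
  pos 11: 'b' -> no
  pos 12: 'f' -> no
Total matches: 3

3


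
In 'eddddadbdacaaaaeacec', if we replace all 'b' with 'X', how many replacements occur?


re.sub('b', 'X', text) replaces every occurrence of 'b' with 'X'.
Text: 'eddddadbdacaaaaeacec'
Scanning for 'b':
  pos 7: 'b' -> replacement #1
Total replacements: 1

1


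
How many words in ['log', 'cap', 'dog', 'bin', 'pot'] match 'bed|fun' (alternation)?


Alternation 'bed|fun' matches either 'bed' or 'fun'.
Checking each word:
  'log' -> no
  'cap' -> no
  'dog' -> no
  'bin' -> no
  'pot' -> no
Matches: []
Count: 0

0


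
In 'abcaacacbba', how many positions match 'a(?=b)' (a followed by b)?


Lookahead 'a(?=b)' matches 'a' only when followed by 'b'.
String: 'abcaacacbba'
Checking each position where char is 'a':
  pos 0: 'a' -> MATCH (next='b')
  pos 3: 'a' -> no (next='a')
  pos 4: 'a' -> no (next='c')
  pos 6: 'a' -> no (next='c')
Matching positions: [0]
Count: 1

1


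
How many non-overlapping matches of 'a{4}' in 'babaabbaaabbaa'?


Pattern 'a{4}' matches exactly 4 consecutive a's (greedy, non-overlapping).
String: 'babaabbaaabbaa'
Scanning for runs of a's:
  Run at pos 1: 'a' (length 1) -> 0 match(es)
  Run at pos 3: 'aa' (length 2) -> 0 match(es)
  Run at pos 7: 'aaa' (length 3) -> 0 match(es)
  Run at pos 12: 'aa' (length 2) -> 0 match(es)
Matches found: []
Total: 0

0


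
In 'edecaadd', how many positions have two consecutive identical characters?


Looking for consecutive identical characters in 'edecaadd':
  pos 0-1: 'e' vs 'd' -> different
  pos 1-2: 'd' vs 'e' -> different
  pos 2-3: 'e' vs 'c' -> different
  pos 3-4: 'c' vs 'a' -> different
  pos 4-5: 'a' vs 'a' -> MATCH ('aa')
  pos 5-6: 'a' vs 'd' -> different
  pos 6-7: 'd' vs 'd' -> MATCH ('dd')
Consecutive identical pairs: ['aa', 'dd']
Count: 2

2


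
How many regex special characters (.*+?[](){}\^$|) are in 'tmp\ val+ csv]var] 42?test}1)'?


Regex special characters are: . * + ? [ ] ( ) { } \ ^ $ |
Scanning 'tmp\ val+ csv]var] 42?test}1)':
  pos 3: '\' -> SPECIAL
  pos 8: '+' -> SPECIAL
  pos 13: ']' -> SPECIAL
  pos 17: ']' -> SPECIAL
  pos 21: '?' -> SPECIAL
  pos 26: '}' -> SPECIAL
  pos 28: ')' -> SPECIAL
Special chars found: ['\\', '+', ']', ']', '?', '}', ')']
Total: 7

7


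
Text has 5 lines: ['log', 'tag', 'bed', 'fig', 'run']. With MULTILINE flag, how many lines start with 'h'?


With MULTILINE flag, ^ matches the start of each line.
Lines: ['log', 'tag', 'bed', 'fig', 'run']
Checking which lines start with 'h':
  Line 1: 'log' -> no
  Line 2: 'tag' -> no
  Line 3: 'bed' -> no
  Line 4: 'fig' -> no
  Line 5: 'run' -> no
Matching lines: []
Count: 0

0


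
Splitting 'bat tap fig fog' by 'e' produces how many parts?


Splitting by 'e' breaks the string at each occurrence of the separator.
Text: 'bat tap fig fog'
Parts after split:
  Part 1: 'bat tap fig fog'
Total parts: 1

1


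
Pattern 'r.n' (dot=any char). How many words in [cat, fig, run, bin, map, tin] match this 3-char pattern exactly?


Pattern 'r.n' means: starts with 'r', any single char, ends with 'n'.
Checking each word (must be exactly 3 chars):
  'cat' (len=3): no
  'fig' (len=3): no
  'run' (len=3): MATCH
  'bin' (len=3): no
  'map' (len=3): no
  'tin' (len=3): no
Matching words: ['run']
Total: 1

1


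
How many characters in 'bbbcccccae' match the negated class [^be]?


Negated class [^be] matches any char NOT in {b, e}
Scanning 'bbbcccccae':
  pos 0: 'b' -> no (excluded)
  pos 1: 'b' -> no (excluded)
  pos 2: 'b' -> no (excluded)
  pos 3: 'c' -> MATCH
  pos 4: 'c' -> MATCH
  pos 5: 'c' -> MATCH
  pos 6: 'c' -> MATCH
  pos 7: 'c' -> MATCH
  pos 8: 'a' -> MATCH
  pos 9: 'e' -> no (excluded)
Total matches: 6

6


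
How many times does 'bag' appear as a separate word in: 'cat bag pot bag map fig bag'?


Scanning each word for exact match 'bag':
  Word 1: 'cat' -> no
  Word 2: 'bag' -> MATCH
  Word 3: 'pot' -> no
  Word 4: 'bag' -> MATCH
  Word 5: 'map' -> no
  Word 6: 'fig' -> no
  Word 7: 'bag' -> MATCH
Total matches: 3

3


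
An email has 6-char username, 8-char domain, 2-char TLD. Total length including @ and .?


An email address has format: username@domain.tld
Username length: 6
'@' character: 1
Domain length: 8
'.' character: 1
TLD length: 2
Total = 6 + 1 + 8 + 1 + 2 = 18

18


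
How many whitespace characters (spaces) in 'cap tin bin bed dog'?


\s matches whitespace characters (spaces, tabs, etc.).
Text: 'cap tin bin bed dog'
This text has 5 words separated by spaces.
Number of spaces = number of words - 1 = 5 - 1 = 4

4


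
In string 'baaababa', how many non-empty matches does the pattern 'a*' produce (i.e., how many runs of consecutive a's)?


Pattern 'a*' matches zero or more a's. We want non-empty runs of consecutive a's.
String: 'baaababa'
Walking through the string to find runs of a's:
  Run 1: positions 1-3 -> 'aaa'
  Run 2: positions 5-5 -> 'a'
  Run 3: positions 7-7 -> 'a'
Non-empty runs found: ['aaa', 'a', 'a']
Count: 3

3


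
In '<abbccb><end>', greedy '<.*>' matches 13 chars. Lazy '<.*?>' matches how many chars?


Greedy '<.*>' tries to match as MUCH as possible.
Lazy '<.*?>' tries to match as LITTLE as possible.

String: '<abbccb><end>'
Greedy '<.*>' starts at first '<' and extends to the LAST '>': '<abbccb><end>' (13 chars)
Lazy '<.*?>' starts at first '<' and stops at the FIRST '>': '<abbccb>' (8 chars)

8


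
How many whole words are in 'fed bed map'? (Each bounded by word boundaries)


Word boundaries (\b) mark the start/end of each word.
Text: 'fed bed map'
Splitting by whitespace:
  Word 1: 'fed'
  Word 2: 'bed'
  Word 3: 'map'
Total whole words: 3

3


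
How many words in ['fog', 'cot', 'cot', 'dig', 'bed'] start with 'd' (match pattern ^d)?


Pattern ^d anchors to start of word. Check which words begin with 'd':
  'fog' -> no
  'cot' -> no
  'cot' -> no
  'dig' -> MATCH (starts with 'd')
  'bed' -> no
Matching words: ['dig']
Count: 1

1


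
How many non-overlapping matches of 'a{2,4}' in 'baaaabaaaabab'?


Pattern 'a{2,4}' matches between 2 and 4 consecutive a's (greedy).
String: 'baaaabaaaabab'
Finding runs of a's and applying greedy matching:
  Run at pos 1: 'aaaa' (length 4)
  Run at pos 6: 'aaaa' (length 4)
  Run at pos 11: 'a' (length 1)
Matches: ['aaaa', 'aaaa']
Count: 2

2


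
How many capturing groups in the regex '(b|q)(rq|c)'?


To count capturing groups, count each '(' that starts a group.
Pattern: '(b|q)(rq|c)'
Walking through the pattern:
  Position 0: '(' -> group #1
  Position 5: '(' -> group #2
Total capturing groups: 2

2


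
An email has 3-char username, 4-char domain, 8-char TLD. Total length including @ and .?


An email address has format: username@domain.tld
Username length: 3
'@' character: 1
Domain length: 4
'.' character: 1
TLD length: 8
Total = 3 + 1 + 4 + 1 + 8 = 17

17


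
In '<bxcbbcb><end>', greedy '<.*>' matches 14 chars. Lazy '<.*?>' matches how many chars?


Greedy '<.*>' tries to match as MUCH as possible.
Lazy '<.*?>' tries to match as LITTLE as possible.

String: '<bxcbbcb><end>'
Greedy '<.*>' starts at first '<' and extends to the LAST '>': '<bxcbbcb><end>' (14 chars)
Lazy '<.*?>' starts at first '<' and stops at the FIRST '>': '<bxcbbcb>' (9 chars)

9


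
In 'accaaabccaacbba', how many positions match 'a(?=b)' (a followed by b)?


Lookahead 'a(?=b)' matches 'a' only when followed by 'b'.
String: 'accaaabccaacbba'
Checking each position where char is 'a':
  pos 0: 'a' -> no (next='c')
  pos 3: 'a' -> no (next='a')
  pos 4: 'a' -> no (next='a')
  pos 5: 'a' -> MATCH (next='b')
  pos 9: 'a' -> no (next='a')
  pos 10: 'a' -> no (next='c')
Matching positions: [5]
Count: 1

1


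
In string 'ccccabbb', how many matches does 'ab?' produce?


Pattern 'ab?' matches 'a' optionally followed by 'b'.
String: 'ccccabbb'
Scanning left to right for 'a' then checking next char:
  Match 1: 'ab' (a followed by b)
Total matches: 1

1


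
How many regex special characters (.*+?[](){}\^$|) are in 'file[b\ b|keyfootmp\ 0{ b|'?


Regex special characters are: . * + ? [ ] ( ) { } \ ^ $ |
Scanning 'file[b\ b|keyfootmp\ 0{ b|':
  pos 4: '[' -> SPECIAL
  pos 6: '\' -> SPECIAL
  pos 9: '|' -> SPECIAL
  pos 19: '\' -> SPECIAL
  pos 22: '{' -> SPECIAL
  pos 25: '|' -> SPECIAL
Special chars found: ['[', '\\', '|', '\\', '{', '|']
Total: 6

6


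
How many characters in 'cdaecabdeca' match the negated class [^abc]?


Negated class [^abc] matches any char NOT in {a, b, c}
Scanning 'cdaecabdeca':
  pos 0: 'c' -> no (excluded)
  pos 1: 'd' -> MATCH
  pos 2: 'a' -> no (excluded)
  pos 3: 'e' -> MATCH
  pos 4: 'c' -> no (excluded)
  pos 5: 'a' -> no (excluded)
  pos 6: 'b' -> no (excluded)
  pos 7: 'd' -> MATCH
  pos 8: 'e' -> MATCH
  pos 9: 'c' -> no (excluded)
  pos 10: 'a' -> no (excluded)
Total matches: 4

4


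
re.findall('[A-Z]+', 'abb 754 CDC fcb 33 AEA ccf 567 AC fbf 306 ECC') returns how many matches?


Pattern '[A-Z]+' finds one or more uppercase letters.
Text: 'abb 754 CDC fcb 33 AEA ccf 567 AC fbf 306 ECC'
Scanning for matches:
  Match 1: 'CDC'
  Match 2: 'AEA'
  Match 3: 'AC'
  Match 4: 'ECC'
Total matches: 4

4


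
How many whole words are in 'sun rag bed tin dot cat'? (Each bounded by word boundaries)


Word boundaries (\b) mark the start/end of each word.
Text: 'sun rag bed tin dot cat'
Splitting by whitespace:
  Word 1: 'sun'
  Word 2: 'rag'
  Word 3: 'bed'
  Word 4: 'tin'
  Word 5: 'dot'
  Word 6: 'cat'
Total whole words: 6

6


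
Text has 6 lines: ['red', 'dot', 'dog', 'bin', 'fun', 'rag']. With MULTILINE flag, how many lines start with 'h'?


With MULTILINE flag, ^ matches the start of each line.
Lines: ['red', 'dot', 'dog', 'bin', 'fun', 'rag']
Checking which lines start with 'h':
  Line 1: 'red' -> no
  Line 2: 'dot' -> no
  Line 3: 'dog' -> no
  Line 4: 'bin' -> no
  Line 5: 'fun' -> no
  Line 6: 'rag' -> no
Matching lines: []
Count: 0

0


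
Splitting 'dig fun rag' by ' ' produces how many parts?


Splitting by ' ' breaks the string at each occurrence of the separator.
Text: 'dig fun rag'
Parts after split:
  Part 1: 'dig'
  Part 2: 'fun'
  Part 3: 'rag'
Total parts: 3

3


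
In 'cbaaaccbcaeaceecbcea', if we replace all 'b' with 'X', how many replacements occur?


re.sub('b', 'X', text) replaces every occurrence of 'b' with 'X'.
Text: 'cbaaaccbcaeaceecbcea'
Scanning for 'b':
  pos 1: 'b' -> replacement #1
  pos 7: 'b' -> replacement #2
  pos 16: 'b' -> replacement #3
Total replacements: 3

3


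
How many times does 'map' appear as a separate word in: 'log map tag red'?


Scanning each word for exact match 'map':
  Word 1: 'log' -> no
  Word 2: 'map' -> MATCH
  Word 3: 'tag' -> no
  Word 4: 'red' -> no
Total matches: 1

1


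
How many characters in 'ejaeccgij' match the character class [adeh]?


Character class [adeh] matches any of: {a, d, e, h}
Scanning string 'ejaeccgij' character by character:
  pos 0: 'e' -> MATCH
  pos 1: 'j' -> no
  pos 2: 'a' -> MATCH
  pos 3: 'e' -> MATCH
  pos 4: 'c' -> no
  pos 5: 'c' -> no
  pos 6: 'g' -> no
  pos 7: 'i' -> no
  pos 8: 'j' -> no
Total matches: 3

3


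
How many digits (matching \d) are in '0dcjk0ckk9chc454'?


\d matches any digit 0-9.
Scanning '0dcjk0ckk9chc454':
  pos 0: '0' -> DIGIT
  pos 5: '0' -> DIGIT
  pos 9: '9' -> DIGIT
  pos 13: '4' -> DIGIT
  pos 14: '5' -> DIGIT
  pos 15: '4' -> DIGIT
Digits found: ['0', '0', '9', '4', '5', '4']
Total: 6

6


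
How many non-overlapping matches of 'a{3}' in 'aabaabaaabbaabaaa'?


Pattern 'a{3}' matches exactly 3 consecutive a's (greedy, non-overlapping).
String: 'aabaabaaabbaabaaa'
Scanning for runs of a's:
  Run at pos 0: 'aa' (length 2) -> 0 match(es)
  Run at pos 3: 'aa' (length 2) -> 0 match(es)
  Run at pos 6: 'aaa' (length 3) -> 1 match(es)
  Run at pos 11: 'aa' (length 2) -> 0 match(es)
  Run at pos 14: 'aaa' (length 3) -> 1 match(es)
Matches found: ['aaa', 'aaa']
Total: 2

2


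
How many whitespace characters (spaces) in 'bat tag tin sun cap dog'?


\s matches whitespace characters (spaces, tabs, etc.).
Text: 'bat tag tin sun cap dog'
This text has 6 words separated by spaces.
Number of spaces = number of words - 1 = 6 - 1 = 5

5


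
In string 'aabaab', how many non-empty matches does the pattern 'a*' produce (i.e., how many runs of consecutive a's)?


Pattern 'a*' matches zero or more a's. We want non-empty runs of consecutive a's.
String: 'aabaab'
Walking through the string to find runs of a's:
  Run 1: positions 0-1 -> 'aa'
  Run 2: positions 3-4 -> 'aa'
Non-empty runs found: ['aa', 'aa']
Count: 2

2


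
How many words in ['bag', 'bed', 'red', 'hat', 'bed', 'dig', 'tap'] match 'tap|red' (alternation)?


Alternation 'tap|red' matches either 'tap' or 'red'.
Checking each word:
  'bag' -> no
  'bed' -> no
  'red' -> MATCH
  'hat' -> no
  'bed' -> no
  'dig' -> no
  'tap' -> MATCH
Matches: ['red', 'tap']
Count: 2

2


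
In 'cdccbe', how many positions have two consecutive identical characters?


Looking for consecutive identical characters in 'cdccbe':
  pos 0-1: 'c' vs 'd' -> different
  pos 1-2: 'd' vs 'c' -> different
  pos 2-3: 'c' vs 'c' -> MATCH ('cc')
  pos 3-4: 'c' vs 'b' -> different
  pos 4-5: 'b' vs 'e' -> different
Consecutive identical pairs: ['cc']
Count: 1

1


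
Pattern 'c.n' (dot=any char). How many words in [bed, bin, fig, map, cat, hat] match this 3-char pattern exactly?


Pattern 'c.n' means: starts with 'c', any single char, ends with 'n'.
Checking each word (must be exactly 3 chars):
  'bed' (len=3): no
  'bin' (len=3): no
  'fig' (len=3): no
  'map' (len=3): no
  'cat' (len=3): no
  'hat' (len=3): no
Matching words: []
Total: 0

0


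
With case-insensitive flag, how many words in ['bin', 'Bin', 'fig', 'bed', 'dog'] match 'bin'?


Case-insensitive matching: compare each word's lowercase form to 'bin'.
  'bin' -> lower='bin' -> MATCH
  'Bin' -> lower='bin' -> MATCH
  'fig' -> lower='fig' -> no
  'bed' -> lower='bed' -> no
  'dog' -> lower='dog' -> no
Matches: ['bin', 'Bin']
Count: 2

2


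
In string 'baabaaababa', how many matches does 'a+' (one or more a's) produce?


Pattern 'a+' matches one or more consecutive a's.
String: 'baabaaababa'
Scanning for runs of a:
  Match 1: 'aa' (length 2)
  Match 2: 'aaa' (length 3)
  Match 3: 'a' (length 1)
  Match 4: 'a' (length 1)
Total matches: 4

4


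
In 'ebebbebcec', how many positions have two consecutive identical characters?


Looking for consecutive identical characters in 'ebebbebcec':
  pos 0-1: 'e' vs 'b' -> different
  pos 1-2: 'b' vs 'e' -> different
  pos 2-3: 'e' vs 'b' -> different
  pos 3-4: 'b' vs 'b' -> MATCH ('bb')
  pos 4-5: 'b' vs 'e' -> different
  pos 5-6: 'e' vs 'b' -> different
  pos 6-7: 'b' vs 'c' -> different
  pos 7-8: 'c' vs 'e' -> different
  pos 8-9: 'e' vs 'c' -> different
Consecutive identical pairs: ['bb']
Count: 1

1


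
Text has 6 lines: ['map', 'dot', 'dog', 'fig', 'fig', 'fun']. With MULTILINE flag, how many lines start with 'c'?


With MULTILINE flag, ^ matches the start of each line.
Lines: ['map', 'dot', 'dog', 'fig', 'fig', 'fun']
Checking which lines start with 'c':
  Line 1: 'map' -> no
  Line 2: 'dot' -> no
  Line 3: 'dog' -> no
  Line 4: 'fig' -> no
  Line 5: 'fig' -> no
  Line 6: 'fun' -> no
Matching lines: []
Count: 0

0


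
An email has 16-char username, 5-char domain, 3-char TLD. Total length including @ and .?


An email address has format: username@domain.tld
Username length: 16
'@' character: 1
Domain length: 5
'.' character: 1
TLD length: 3
Total = 16 + 1 + 5 + 1 + 3 = 26

26


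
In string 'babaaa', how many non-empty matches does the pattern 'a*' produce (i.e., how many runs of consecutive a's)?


Pattern 'a*' matches zero or more a's. We want non-empty runs of consecutive a's.
String: 'babaaa'
Walking through the string to find runs of a's:
  Run 1: positions 1-1 -> 'a'
  Run 2: positions 3-5 -> 'aaa'
Non-empty runs found: ['a', 'aaa']
Count: 2

2


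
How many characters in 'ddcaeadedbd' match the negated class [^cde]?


Negated class [^cde] matches any char NOT in {c, d, e}
Scanning 'ddcaeadedbd':
  pos 0: 'd' -> no (excluded)
  pos 1: 'd' -> no (excluded)
  pos 2: 'c' -> no (excluded)
  pos 3: 'a' -> MATCH
  pos 4: 'e' -> no (excluded)
  pos 5: 'a' -> MATCH
  pos 6: 'd' -> no (excluded)
  pos 7: 'e' -> no (excluded)
  pos 8: 'd' -> no (excluded)
  pos 9: 'b' -> MATCH
  pos 10: 'd' -> no (excluded)
Total matches: 3

3


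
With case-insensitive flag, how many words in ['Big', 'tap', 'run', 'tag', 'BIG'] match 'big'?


Case-insensitive matching: compare each word's lowercase form to 'big'.
  'Big' -> lower='big' -> MATCH
  'tap' -> lower='tap' -> no
  'run' -> lower='run' -> no
  'tag' -> lower='tag' -> no
  'BIG' -> lower='big' -> MATCH
Matches: ['Big', 'BIG']
Count: 2

2


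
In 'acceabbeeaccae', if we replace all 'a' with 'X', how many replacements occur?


re.sub('a', 'X', text) replaces every occurrence of 'a' with 'X'.
Text: 'acceabbeeaccae'
Scanning for 'a':
  pos 0: 'a' -> replacement #1
  pos 4: 'a' -> replacement #2
  pos 9: 'a' -> replacement #3
  pos 12: 'a' -> replacement #4
Total replacements: 4

4


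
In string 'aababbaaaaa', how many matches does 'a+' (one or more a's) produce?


Pattern 'a+' matches one or more consecutive a's.
String: 'aababbaaaaa'
Scanning for runs of a:
  Match 1: 'aa' (length 2)
  Match 2: 'a' (length 1)
  Match 3: 'aaaaa' (length 5)
Total matches: 3

3


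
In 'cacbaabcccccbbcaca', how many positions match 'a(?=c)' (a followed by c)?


Lookahead 'a(?=c)' matches 'a' only when followed by 'c'.
String: 'cacbaabcccccbbcaca'
Checking each position where char is 'a':
  pos 1: 'a' -> MATCH (next='c')
  pos 4: 'a' -> no (next='a')
  pos 5: 'a' -> no (next='b')
  pos 15: 'a' -> MATCH (next='c')
Matching positions: [1, 15]
Count: 2

2


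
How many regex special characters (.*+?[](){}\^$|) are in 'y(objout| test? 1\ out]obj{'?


Regex special characters are: . * + ? [ ] ( ) { } \ ^ $ |
Scanning 'y(objout| test? 1\ out]obj{':
  pos 1: '(' -> SPECIAL
  pos 8: '|' -> SPECIAL
  pos 14: '?' -> SPECIAL
  pos 17: '\' -> SPECIAL
  pos 22: ']' -> SPECIAL
  pos 26: '{' -> SPECIAL
Special chars found: ['(', '|', '?', '\\', ']', '{']
Total: 6

6


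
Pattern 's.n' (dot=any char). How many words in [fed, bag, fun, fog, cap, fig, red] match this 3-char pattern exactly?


Pattern 's.n' means: starts with 's', any single char, ends with 'n'.
Checking each word (must be exactly 3 chars):
  'fed' (len=3): no
  'bag' (len=3): no
  'fun' (len=3): no
  'fog' (len=3): no
  'cap' (len=3): no
  'fig' (len=3): no
  'red' (len=3): no
Matching words: []
Total: 0

0


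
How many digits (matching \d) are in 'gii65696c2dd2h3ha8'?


\d matches any digit 0-9.
Scanning 'gii65696c2dd2h3ha8':
  pos 3: '6' -> DIGIT
  pos 4: '5' -> DIGIT
  pos 5: '6' -> DIGIT
  pos 6: '9' -> DIGIT
  pos 7: '6' -> DIGIT
  pos 9: '2' -> DIGIT
  pos 12: '2' -> DIGIT
  pos 14: '3' -> DIGIT
  pos 17: '8' -> DIGIT
Digits found: ['6', '5', '6', '9', '6', '2', '2', '3', '8']
Total: 9

9


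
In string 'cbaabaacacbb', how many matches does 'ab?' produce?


Pattern 'ab?' matches 'a' optionally followed by 'b'.
String: 'cbaabaacacbb'
Scanning left to right for 'a' then checking next char:
  Match 1: 'a' (a not followed by b)
  Match 2: 'ab' (a followed by b)
  Match 3: 'a' (a not followed by b)
  Match 4: 'a' (a not followed by b)
  Match 5: 'a' (a not followed by b)
Total matches: 5

5


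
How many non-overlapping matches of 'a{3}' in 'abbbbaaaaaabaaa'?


Pattern 'a{3}' matches exactly 3 consecutive a's (greedy, non-overlapping).
String: 'abbbbaaaaaabaaa'
Scanning for runs of a's:
  Run at pos 0: 'a' (length 1) -> 0 match(es)
  Run at pos 5: 'aaaaaa' (length 6) -> 2 match(es)
  Run at pos 12: 'aaa' (length 3) -> 1 match(es)
Matches found: ['aaa', 'aaa', 'aaa']
Total: 3

3


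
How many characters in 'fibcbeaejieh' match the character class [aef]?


Character class [aef] matches any of: {a, e, f}
Scanning string 'fibcbeaejieh' character by character:
  pos 0: 'f' -> MATCH
  pos 1: 'i' -> no
  pos 2: 'b' -> no
  pos 3: 'c' -> no
  pos 4: 'b' -> no
  pos 5: 'e' -> MATCH
  pos 6: 'a' -> MATCH
  pos 7: 'e' -> MATCH
  pos 8: 'j' -> no
  pos 9: 'i' -> no
  pos 10: 'e' -> MATCH
  pos 11: 'h' -> no
Total matches: 5

5


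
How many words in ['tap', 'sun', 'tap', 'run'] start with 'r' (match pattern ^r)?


Pattern ^r anchors to start of word. Check which words begin with 'r':
  'tap' -> no
  'sun' -> no
  'tap' -> no
  'run' -> MATCH (starts with 'r')
Matching words: ['run']
Count: 1

1


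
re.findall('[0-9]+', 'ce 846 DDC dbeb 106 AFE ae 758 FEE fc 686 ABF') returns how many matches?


Pattern '[0-9]+' finds one or more digits.
Text: 'ce 846 DDC dbeb 106 AFE ae 758 FEE fc 686 ABF'
Scanning for matches:
  Match 1: '846'
  Match 2: '106'
  Match 3: '758'
  Match 4: '686'
Total matches: 4

4


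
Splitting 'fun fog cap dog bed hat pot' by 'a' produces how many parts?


Splitting by 'a' breaks the string at each occurrence of the separator.
Text: 'fun fog cap dog bed hat pot'
Parts after split:
  Part 1: 'fun fog c'
  Part 2: 'p dog bed h'
  Part 3: 't pot'
Total parts: 3

3


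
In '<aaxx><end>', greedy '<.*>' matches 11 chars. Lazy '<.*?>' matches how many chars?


Greedy '<.*>' tries to match as MUCH as possible.
Lazy '<.*?>' tries to match as LITTLE as possible.

String: '<aaxx><end>'
Greedy '<.*>' starts at first '<' and extends to the LAST '>': '<aaxx><end>' (11 chars)
Lazy '<.*?>' starts at first '<' and stops at the FIRST '>': '<aaxx>' (6 chars)

6


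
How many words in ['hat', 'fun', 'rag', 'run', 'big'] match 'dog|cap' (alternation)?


Alternation 'dog|cap' matches either 'dog' or 'cap'.
Checking each word:
  'hat' -> no
  'fun' -> no
  'rag' -> no
  'run' -> no
  'big' -> no
Matches: []
Count: 0

0


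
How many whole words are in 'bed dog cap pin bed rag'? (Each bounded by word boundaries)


Word boundaries (\b) mark the start/end of each word.
Text: 'bed dog cap pin bed rag'
Splitting by whitespace:
  Word 1: 'bed'
  Word 2: 'dog'
  Word 3: 'cap'
  Word 4: 'pin'
  Word 5: 'bed'
  Word 6: 'rag'
Total whole words: 6

6


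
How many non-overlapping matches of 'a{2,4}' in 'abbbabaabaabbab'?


Pattern 'a{2,4}' matches between 2 and 4 consecutive a's (greedy).
String: 'abbbabaabaabbab'
Finding runs of a's and applying greedy matching:
  Run at pos 0: 'a' (length 1)
  Run at pos 4: 'a' (length 1)
  Run at pos 6: 'aa' (length 2)
  Run at pos 9: 'aa' (length 2)
  Run at pos 13: 'a' (length 1)
Matches: ['aa', 'aa']
Count: 2

2


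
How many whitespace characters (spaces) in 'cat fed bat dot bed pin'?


\s matches whitespace characters (spaces, tabs, etc.).
Text: 'cat fed bat dot bed pin'
This text has 6 words separated by spaces.
Number of spaces = number of words - 1 = 6 - 1 = 5

5


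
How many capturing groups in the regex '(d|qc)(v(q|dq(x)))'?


To count capturing groups, count each '(' that starts a group.
Pattern: '(d|qc)(v(q|dq(x)))'
Walking through the pattern:
  Position 0: '(' -> group #1
  Position 6: '(' -> group #2
  Position 8: '(' -> group #3
  Position 13: '(' -> group #4
Total capturing groups: 4

4


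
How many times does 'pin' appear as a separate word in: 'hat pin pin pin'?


Scanning each word for exact match 'pin':
  Word 1: 'hat' -> no
  Word 2: 'pin' -> MATCH
  Word 3: 'pin' -> MATCH
  Word 4: 'pin' -> MATCH
Total matches: 3

3


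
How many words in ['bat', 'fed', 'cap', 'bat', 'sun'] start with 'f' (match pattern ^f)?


Pattern ^f anchors to start of word. Check which words begin with 'f':
  'bat' -> no
  'fed' -> MATCH (starts with 'f')
  'cap' -> no
  'bat' -> no
  'sun' -> no
Matching words: ['fed']
Count: 1

1


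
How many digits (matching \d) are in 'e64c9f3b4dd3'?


\d matches any digit 0-9.
Scanning 'e64c9f3b4dd3':
  pos 1: '6' -> DIGIT
  pos 2: '4' -> DIGIT
  pos 4: '9' -> DIGIT
  pos 6: '3' -> DIGIT
  pos 8: '4' -> DIGIT
  pos 11: '3' -> DIGIT
Digits found: ['6', '4', '9', '3', '4', '3']
Total: 6

6


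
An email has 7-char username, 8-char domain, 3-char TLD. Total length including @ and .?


An email address has format: username@domain.tld
Username length: 7
'@' character: 1
Domain length: 8
'.' character: 1
TLD length: 3
Total = 7 + 1 + 8 + 1 + 3 = 20

20


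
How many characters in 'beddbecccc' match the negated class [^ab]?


Negated class [^ab] matches any char NOT in {a, b}
Scanning 'beddbecccc':
  pos 0: 'b' -> no (excluded)
  pos 1: 'e' -> MATCH
  pos 2: 'd' -> MATCH
  pos 3: 'd' -> MATCH
  pos 4: 'b' -> no (excluded)
  pos 5: 'e' -> MATCH
  pos 6: 'c' -> MATCH
  pos 7: 'c' -> MATCH
  pos 8: 'c' -> MATCH
  pos 9: 'c' -> MATCH
Total matches: 8

8


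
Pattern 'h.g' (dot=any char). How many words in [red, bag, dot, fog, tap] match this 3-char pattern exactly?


Pattern 'h.g' means: starts with 'h', any single char, ends with 'g'.
Checking each word (must be exactly 3 chars):
  'red' (len=3): no
  'bag' (len=3): no
  'dot' (len=3): no
  'fog' (len=3): no
  'tap' (len=3): no
Matching words: []
Total: 0

0


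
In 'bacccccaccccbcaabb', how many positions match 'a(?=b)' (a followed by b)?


Lookahead 'a(?=b)' matches 'a' only when followed by 'b'.
String: 'bacccccaccccbcaabb'
Checking each position where char is 'a':
  pos 1: 'a' -> no (next='c')
  pos 7: 'a' -> no (next='c')
  pos 14: 'a' -> no (next='a')
  pos 15: 'a' -> MATCH (next='b')
Matching positions: [15]
Count: 1

1


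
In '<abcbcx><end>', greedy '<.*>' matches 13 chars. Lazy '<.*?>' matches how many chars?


Greedy '<.*>' tries to match as MUCH as possible.
Lazy '<.*?>' tries to match as LITTLE as possible.

String: '<abcbcx><end>'
Greedy '<.*>' starts at first '<' and extends to the LAST '>': '<abcbcx><end>' (13 chars)
Lazy '<.*?>' starts at first '<' and stops at the FIRST '>': '<abcbcx>' (8 chars)

8
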